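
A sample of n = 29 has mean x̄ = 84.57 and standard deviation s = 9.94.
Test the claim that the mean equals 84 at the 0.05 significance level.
One-sample t-test:
H₀: μ = 84
H₁: μ ≠ 84
df = n - 1 = 28
t = (x̄ - μ₀) / (s/√n) = (84.57 - 84) / (9.94/√29) = 0.309
p-value = 0.7598

Since p-value > α = 0.05, we fail to reject H₀.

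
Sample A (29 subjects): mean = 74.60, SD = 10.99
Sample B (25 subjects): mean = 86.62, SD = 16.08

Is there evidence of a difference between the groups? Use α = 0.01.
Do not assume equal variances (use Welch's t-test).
Welch's two-sample t-test:
H₀: μ₁ = μ₂
H₁: μ₁ ≠ μ₂
s₁²/n₁ = 10.99²/29 = 4.1648,  s₂²/n₂ = 16.08²/25 = 10.3427
SE = √(s₁²/n₁ + s₂²/n₂) = √(4.1648 + 10.3427) = 3.8089
df (Welch-Satterthwaite) = (s₁²/n₁ + s₂²/n₂)² / [(s₁²/n₁)²/(n₁-1) + (s₂²/n₂)²/(n₂-1)] ≈ 41.46
t = (x̄₁ - x̄₂) / SE = (74.60 - 86.62) / 3.8089 = -12.02 / 3.8089 = -3.156
p-value = 0.0030

Since p-value < α = 0.01, we reject H₀.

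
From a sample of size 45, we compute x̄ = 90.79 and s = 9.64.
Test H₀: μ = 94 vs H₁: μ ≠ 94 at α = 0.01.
One-sample t-test:
H₀: μ = 94
H₁: μ ≠ 94
df = n - 1 = 44
t = (x̄ - μ₀) / (s/√n) = (90.79 - 94) / (9.64/√45) = -2.234
p-value = 0.0306

Since p-value > α = 0.01, we fail to reject H₀.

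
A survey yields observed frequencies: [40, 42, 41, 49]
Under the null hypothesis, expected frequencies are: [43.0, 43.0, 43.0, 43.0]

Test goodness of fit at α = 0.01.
Chi-square goodness of fit test:
H₀: observed counts match expected distribution
H₁: observed counts differ from expected distribution
df = k - 1 = 3
χ² = Σ(O - E)²/E
   = (40 - 43.0)²/43.0 + (42 - 43.0)²/43.0 + (41 - 43.0)²/43.0 + (49 - 43.0)²/43.0
   = 0.209 + 0.023 + 0.093 + 0.837
   = 1.16
p-value = 0.7619

Since p-value > α = 0.01, we fail to reject H₀.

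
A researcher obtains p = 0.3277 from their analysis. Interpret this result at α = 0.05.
Since p = 0.3277 > α = 0.05, fail to reject H₀.
There is insufficient evidence to reject the null hypothesis; the result is not statistically significant at the 0.05 level.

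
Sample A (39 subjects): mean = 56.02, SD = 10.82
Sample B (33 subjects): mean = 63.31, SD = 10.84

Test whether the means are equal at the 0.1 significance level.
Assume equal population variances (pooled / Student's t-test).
Student's two-sample t-test (equal variances):
H₀: μ₁ = μ₂
H₁: μ₁ ≠ μ₂
df = n₁ + n₂ - 2 = 70
Pooled variance s_p² = [(n₁-1)s₁² + (n₂-1)s₂²] / (n₁ + n₂ - 2) = [(38)(10.82²) + (32)(10.84²)] / 70 = 117.2704
SE = √(s_p²(1/n₁ + 1/n₂)) = √(117.2704 × (1/39 + 1/33)) = 2.5614
t = (x̄₁ - x̄₂) / SE = (56.02 - 63.31) / 2.5614 = -7.29 / 2.5614 = -2.846
p-value = 0.0058

Since p-value < α = 0.1, we reject H₀.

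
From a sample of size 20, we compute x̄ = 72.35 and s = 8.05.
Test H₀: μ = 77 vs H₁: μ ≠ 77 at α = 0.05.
One-sample t-test:
H₀: μ = 77
H₁: μ ≠ 77
df = n - 1 = 19
t = (x̄ - μ₀) / (s/√n) = (72.35 - 77) / (8.05/√20) = -2.583
p-value = 0.0182

Since p-value < α = 0.05, we reject H₀.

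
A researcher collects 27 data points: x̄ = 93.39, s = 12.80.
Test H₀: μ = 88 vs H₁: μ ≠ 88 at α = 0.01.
One-sample t-test:
H₀: μ = 88
H₁: μ ≠ 88
df = n - 1 = 26
t = (x̄ - μ₀) / (s/√n) = (93.39 - 88) / (12.80/√27) = 2.188
p-value = 0.0378

Since p-value > α = 0.01, we fail to reject H₀.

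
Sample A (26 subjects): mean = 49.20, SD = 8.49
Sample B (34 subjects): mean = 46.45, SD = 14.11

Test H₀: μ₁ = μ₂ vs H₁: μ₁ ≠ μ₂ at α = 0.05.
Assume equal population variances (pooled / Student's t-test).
Student's two-sample t-test (equal variances):
H₀: μ₁ = μ₂
H₁: μ₁ ≠ μ₂
df = n₁ + n₂ - 2 = 58
Pooled variance s_p² = [(n₁-1)s₁² + (n₂-1)s₂²] / (n₁ + n₂ - 2) = [(25)(8.49²) + (33)(14.11²)] / 58 = 144.3455
SE = √(s_p²(1/n₁ + 1/n₂)) = √(144.3455 × (1/26 + 1/34)) = 3.1300
t = (x̄₁ - x̄₂) / SE = (49.20 - 46.45) / 3.1300 = 2.75 / 3.1300 = 0.879
p-value = 0.3833

Since p-value > α = 0.05, we fail to reject H₀.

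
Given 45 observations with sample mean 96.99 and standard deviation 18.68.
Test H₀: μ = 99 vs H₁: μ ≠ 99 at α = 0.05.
One-sample t-test:
H₀: μ = 99
H₁: μ ≠ 99
df = n - 1 = 44
t = (x̄ - μ₀) / (s/√n) = (96.99 - 99) / (18.68/√45) = -0.722
p-value = 0.4742

Since p-value > α = 0.05, we fail to reject H₀.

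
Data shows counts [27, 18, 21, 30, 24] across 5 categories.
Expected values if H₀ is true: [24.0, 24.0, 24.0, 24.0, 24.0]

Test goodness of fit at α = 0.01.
Chi-square goodness of fit test:
H₀: observed counts match expected distribution
H₁: observed counts differ from expected distribution
df = k - 1 = 4
χ² = Σ(O - E)²/E
   = (27 - 24.0)²/24.0 + (18 - 24.0)²/24.0 + (21 - 24.0)²/24.0 + (30 - 24.0)²/24.0 + (24 - 24.0)²/24.0
   = 0.375 + 1.500 + 0.375 + 1.500 + 0.000
   = 3.75
p-value = 0.4409

Since p-value > α = 0.01, we fail to reject H₀.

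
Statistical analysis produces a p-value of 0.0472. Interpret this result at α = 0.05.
Since p = 0.0472 < α = 0.05, reject H₀.
There is sufficient evidence to reject the null hypothesis; the result is statistically significant at the 0.05 level.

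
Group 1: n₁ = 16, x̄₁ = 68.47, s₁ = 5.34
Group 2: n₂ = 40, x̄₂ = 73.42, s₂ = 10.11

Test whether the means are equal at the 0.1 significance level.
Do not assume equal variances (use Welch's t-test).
Welch's two-sample t-test:
H₀: μ₁ = μ₂
H₁: μ₁ ≠ μ₂
s₁²/n₁ = 5.34²/16 = 1.7822,  s₂²/n₂ = 10.11²/40 = 2.5553
SE = √(s₁²/n₁ + s₂²/n₂) = √(1.7822 + 2.5553) = 2.0827
df (Welch-Satterthwaite) = (s₁²/n₁ + s₂²/n₂)² / [(s₁²/n₁)²/(n₁-1) + (s₂²/n₂)²/(n₂-1)] ≈ 49.62
t = (x̄₁ - x̄₂) / SE = (68.47 - 73.42) / 2.0827 = -4.95 / 2.0827 = -2.377
p-value = 0.0214

Since p-value < α = 0.1, we reject H₀.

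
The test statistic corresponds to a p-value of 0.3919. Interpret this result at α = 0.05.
Since p = 0.3919 > α = 0.05, fail to reject H₀.
There is insufficient evidence to reject the null hypothesis; the result is not statistically significant at the 0.05 level.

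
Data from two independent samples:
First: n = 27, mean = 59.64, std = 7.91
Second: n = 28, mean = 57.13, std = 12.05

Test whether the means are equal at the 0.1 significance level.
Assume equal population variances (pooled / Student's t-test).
Student's two-sample t-test (equal variances):
H₀: μ₁ = μ₂
H₁: μ₁ ≠ μ₂
df = n₁ + n₂ - 2 = 53
Pooled variance s_p² = [(n₁-1)s₁² + (n₂-1)s₂²] / (n₁ + n₂ - 2) = [(26)(7.91²) + (27)(12.05²)] / 53 = 104.6649
SE = √(s_p²(1/n₁ + 1/n₂)) = √(104.6649 × (1/27 + 1/28)) = 2.7594
t = (x̄₁ - x̄₂) / SE = (59.64 - 57.13) / 2.7594 = 2.51 / 2.7594 = 0.910
p-value = 0.3671

Since p-value > α = 0.1, we fail to reject H₀.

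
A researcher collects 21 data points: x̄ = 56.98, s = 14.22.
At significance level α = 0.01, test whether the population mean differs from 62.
One-sample t-test:
H₀: μ = 62
H₁: μ ≠ 62
df = n - 1 = 20
t = (x̄ - μ₀) / (s/√n) = (56.98 - 62) / (14.22/√21) = -1.618
p-value = 0.1214

Since p-value > α = 0.01, we fail to reject H₀.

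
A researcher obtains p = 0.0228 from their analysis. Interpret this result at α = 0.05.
Since p = 0.0228 < α = 0.05, reject H₀.
There is sufficient evidence to reject the null hypothesis; the result is statistically significant at the 0.05 level.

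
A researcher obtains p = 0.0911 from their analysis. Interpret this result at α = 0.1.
Since p = 0.0911 < α = 0.1, reject H₀.
There is sufficient evidence to reject the null hypothesis; the result is statistically significant at the 0.1 level.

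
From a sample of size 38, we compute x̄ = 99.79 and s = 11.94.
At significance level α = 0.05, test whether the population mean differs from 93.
One-sample t-test:
H₀: μ = 93
H₁: μ ≠ 93
df = n - 1 = 37
t = (x̄ - μ₀) / (s/√n) = (99.79 - 93) / (11.94/√38) = 3.506
p-value = 0.0012

Since p-value < α = 0.05, we reject H₀.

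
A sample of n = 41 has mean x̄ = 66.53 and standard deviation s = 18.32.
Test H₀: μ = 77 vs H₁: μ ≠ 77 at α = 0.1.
One-sample t-test:
H₀: μ = 77
H₁: μ ≠ 77
df = n - 1 = 40
t = (x̄ - μ₀) / (s/√n) = (66.53 - 77) / (18.32/√41) = -3.659
p-value = 0.0007

Since p-value < α = 0.1, we reject H₀.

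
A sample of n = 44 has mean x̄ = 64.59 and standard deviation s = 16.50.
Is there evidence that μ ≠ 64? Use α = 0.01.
One-sample t-test:
H₀: μ = 64
H₁: μ ≠ 64
df = n - 1 = 43
t = (x̄ - μ₀) / (s/√n) = (64.59 - 64) / (16.50/√44) = 0.237
p-value = 0.8136

Since p-value > α = 0.01, we fail to reject H₀.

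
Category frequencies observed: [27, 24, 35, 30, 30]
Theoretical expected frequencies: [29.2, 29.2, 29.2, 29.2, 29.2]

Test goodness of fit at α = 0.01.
Chi-square goodness of fit test:
H₀: observed counts match expected distribution
H₁: observed counts differ from expected distribution
df = k - 1 = 4
χ² = Σ(O - E)²/E
   = (27 - 29.2)²/29.2 + (24 - 29.2)²/29.2 + (35 - 29.2)²/29.2 + (30 - 29.2)²/29.2 + (30 - 29.2)²/29.2
   = 0.166 + 0.926 + 1.152 + 0.022 + 0.022
   = 2.29
p-value = 0.6830

Since p-value > α = 0.01, we fail to reject H₀.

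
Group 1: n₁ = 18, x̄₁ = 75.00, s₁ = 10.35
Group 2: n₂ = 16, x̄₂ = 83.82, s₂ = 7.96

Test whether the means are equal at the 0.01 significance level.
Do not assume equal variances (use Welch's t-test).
Welch's two-sample t-test:
H₀: μ₁ = μ₂
H₁: μ₁ ≠ μ₂
s₁²/n₁ = 10.35²/18 = 5.9512,  s₂²/n₂ = 7.96²/16 = 3.9601
SE = √(s₁²/n₁ + s₂²/n₂) = √(5.9512 + 3.9601) = 3.1482
df (Welch-Satterthwaite) = (s₁²/n₁ + s₂²/n₂)² / [(s₁²/n₁)²/(n₁-1) + (s₂²/n₂)²/(n₂-1)] ≈ 31.40
t = (x̄₁ - x̄₂) / SE = (75.00 - 83.82) / 3.1482 = -8.82 / 3.1482 = -2.802
p-value = 0.0086

Since p-value < α = 0.01, we reject H₀.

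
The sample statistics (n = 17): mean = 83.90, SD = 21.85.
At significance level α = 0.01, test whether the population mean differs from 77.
One-sample t-test:
H₀: μ = 77
H₁: μ ≠ 77
df = n - 1 = 16
t = (x̄ - μ₀) / (s/√n) = (83.90 - 77) / (21.85/√17) = 1.302
p-value = 0.2113

Since p-value > α = 0.01, we fail to reject H₀.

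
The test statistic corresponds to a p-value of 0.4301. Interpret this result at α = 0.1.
Since p = 0.4301 > α = 0.1, fail to reject H₀.
There is insufficient evidence to reject the null hypothesis; the result is not statistically significant at the 0.1 level.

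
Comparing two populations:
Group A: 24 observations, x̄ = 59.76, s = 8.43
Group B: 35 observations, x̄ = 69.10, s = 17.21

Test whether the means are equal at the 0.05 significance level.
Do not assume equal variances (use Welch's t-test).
Welch's two-sample t-test:
H₀: μ₁ = μ₂
H₁: μ₁ ≠ μ₂
s₁²/n₁ = 8.43²/24 = 2.9610,  s₂²/n₂ = 17.21²/35 = 8.4624
SE = √(s₁²/n₁ + s₂²/n₂) = √(2.9610 + 8.4624) = 3.3799
df (Welch-Satterthwaite) = (s₁²/n₁ + s₂²/n₂)² / [(s₁²/n₁)²/(n₁-1) + (s₂²/n₂)²/(n₂-1)] ≈ 52.46
t = (x̄₁ - x̄₂) / SE = (59.76 - 69.10) / 3.3799 = -9.34 / 3.3799 = -2.763
p-value = 0.0079

Since p-value < α = 0.05, we reject H₀.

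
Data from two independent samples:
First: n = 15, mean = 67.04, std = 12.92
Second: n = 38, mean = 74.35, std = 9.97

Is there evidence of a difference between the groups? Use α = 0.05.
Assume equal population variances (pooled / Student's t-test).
Student's two-sample t-test (equal variances):
H₀: μ₁ = μ₂
H₁: μ₁ ≠ μ₂
df = n₁ + n₂ - 2 = 51
Pooled variance s_p² = [(n₁-1)s₁² + (n₂-1)s₂²] / (n₁ + n₂ - 2) = [(14)(12.92²) + (37)(9.97²)] / 51 = 117.9373
SE = √(s_p²(1/n₁ + 1/n₂)) = √(117.9373 × (1/15 + 1/38)) = 3.3115
t = (x̄₁ - x̄₂) / SE = (67.04 - 74.35) / 3.3115 = -7.31 / 3.3115 = -2.207
p-value = 0.0318

Since p-value < α = 0.05, we reject H₀.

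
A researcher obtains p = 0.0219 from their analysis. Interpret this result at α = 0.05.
Since p = 0.0219 < α = 0.05, reject H₀.
There is sufficient evidence to reject the null hypothesis; the result is statistically significant at the 0.05 level.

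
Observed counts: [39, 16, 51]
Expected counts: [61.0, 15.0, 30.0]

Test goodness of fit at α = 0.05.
Chi-square goodness of fit test:
H₀: observed counts match expected distribution
H₁: observed counts differ from expected distribution
df = k - 1 = 2
χ² = Σ(O - E)²/E
   = (39 - 61.0)²/61.0 + (16 - 15.0)²/15.0 + (51 - 30.0)²/30.0
   = 7.934 + 0.067 + 14.700
   = 22.70
p-value < 0.0001

Since p-value < α = 0.05, we reject H₀.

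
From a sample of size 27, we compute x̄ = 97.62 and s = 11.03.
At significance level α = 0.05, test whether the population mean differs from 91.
One-sample t-test:
H₀: μ = 91
H₁: μ ≠ 91
df = n - 1 = 26
t = (x̄ - μ₀) / (s/√n) = (97.62 - 91) / (11.03/√27) = 3.119
p-value = 0.0044

Since p-value < α = 0.05, we reject H₀.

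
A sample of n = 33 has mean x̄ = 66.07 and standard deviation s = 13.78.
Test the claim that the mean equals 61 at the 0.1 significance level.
One-sample t-test:
H₀: μ = 61
H₁: μ ≠ 61
df = n - 1 = 32
t = (x̄ - μ₀) / (s/√n) = (66.07 - 61) / (13.78/√33) = 2.114
p-value = 0.0424

Since p-value < α = 0.1, we reject H₀.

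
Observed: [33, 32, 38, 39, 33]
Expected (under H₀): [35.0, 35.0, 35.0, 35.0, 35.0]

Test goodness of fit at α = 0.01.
Chi-square goodness of fit test:
H₀: observed counts match expected distribution
H₁: observed counts differ from expected distribution
df = k - 1 = 4
χ² = Σ(O - E)²/E
   = (33 - 35.0)²/35.0 + (32 - 35.0)²/35.0 + (38 - 35.0)²/35.0 + (39 - 35.0)²/35.0 + (33 - 35.0)²/35.0
   = 0.114 + 0.257 + 0.257 + 0.457 + 0.114
   = 1.20
p-value = 0.8781

Since p-value > α = 0.01, we fail to reject H₀.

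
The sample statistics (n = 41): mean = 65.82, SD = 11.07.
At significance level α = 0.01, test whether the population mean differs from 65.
One-sample t-test:
H₀: μ = 65
H₁: μ ≠ 65
df = n - 1 = 40
t = (x̄ - μ₀) / (s/√n) = (65.82 - 65) / (11.07/√41) = 0.474
p-value = 0.6379

Since p-value > α = 0.01, we fail to reject H₀.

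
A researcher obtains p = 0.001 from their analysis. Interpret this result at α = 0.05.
Since p = 0.001 < α = 0.05, reject H₀.
There is sufficient evidence to reject the null hypothesis; the result is statistically significant at the 0.05 level.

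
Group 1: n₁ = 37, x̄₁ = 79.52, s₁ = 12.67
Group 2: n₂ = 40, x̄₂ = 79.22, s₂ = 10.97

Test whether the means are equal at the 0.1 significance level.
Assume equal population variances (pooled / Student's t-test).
Student's two-sample t-test (equal variances):
H₀: μ₁ = μ₂
H₁: μ₁ ≠ μ₂
df = n₁ + n₂ - 2 = 75
Pooled variance s_p² = [(n₁-1)s₁² + (n₂-1)s₂²] / (n₁ + n₂ - 2) = [(36)(12.67²) + (39)(10.97²)] / 75 = 139.6311
SE = √(s_p²(1/n₁ + 1/n₂)) = √(139.6311 × (1/37 + 1/40)) = 2.6953
t = (x̄₁ - x̄₂) / SE = (79.52 - 79.22) / 2.6953 = 0.30 / 2.6953 = 0.111
p-value = 0.9117

Since p-value > α = 0.1, we fail to reject H₀.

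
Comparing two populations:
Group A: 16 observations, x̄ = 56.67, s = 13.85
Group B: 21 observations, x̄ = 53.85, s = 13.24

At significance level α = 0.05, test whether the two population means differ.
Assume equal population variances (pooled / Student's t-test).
Student's two-sample t-test (equal variances):
H₀: μ₁ = μ₂
H₁: μ₁ ≠ μ₂
df = n₁ + n₂ - 2 = 35
Pooled variance s_p² = [(n₁-1)s₁² + (n₂-1)s₂²] / (n₁ + n₂ - 2) = [(15)(13.85²) + (20)(13.24²)] / 35 = 182.3797
SE = √(s_p²(1/n₁ + 1/n₂)) = √(182.3797 × (1/16 + 1/21)) = 4.4815
t = (x̄₁ - x̄₂) / SE = (56.67 - 53.85) / 4.4815 = 2.82 / 4.4815 = 0.629
p-value = 0.5333

Since p-value > α = 0.05, we fail to reject H₀.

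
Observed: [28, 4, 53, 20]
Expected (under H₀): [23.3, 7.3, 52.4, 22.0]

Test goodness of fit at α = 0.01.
Chi-square goodness of fit test:
H₀: observed counts match expected distribution
H₁: observed counts differ from expected distribution
df = k - 1 = 3
χ² = Σ(O - E)²/E
   = (28 - 23.3)²/23.3 + (4 - 7.3)²/7.3 + (53 - 52.4)²/52.4 + (20 - 22.0)²/22.0
   = 0.948 + 1.492 + 0.007 + 0.182
   = 2.63
p-value = 0.4525

Since p-value > α = 0.01, we fail to reject H₀.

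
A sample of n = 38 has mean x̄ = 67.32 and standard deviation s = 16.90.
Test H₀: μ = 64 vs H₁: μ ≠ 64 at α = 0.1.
One-sample t-test:
H₀: μ = 64
H₁: μ ≠ 64
df = n - 1 = 37
t = (x̄ - μ₀) / (s/√n) = (67.32 - 64) / (16.90/√38) = 1.211
p-value = 0.2336

Since p-value > α = 0.1, we fail to reject H₀.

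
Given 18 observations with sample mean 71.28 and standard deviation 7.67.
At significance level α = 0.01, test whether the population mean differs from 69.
One-sample t-test:
H₀: μ = 69
H₁: μ ≠ 69
df = n - 1 = 17
t = (x̄ - μ₀) / (s/√n) = (71.28 - 69) / (7.67/√18) = 1.261
p-value = 0.2243

Since p-value > α = 0.01, we fail to reject H₀.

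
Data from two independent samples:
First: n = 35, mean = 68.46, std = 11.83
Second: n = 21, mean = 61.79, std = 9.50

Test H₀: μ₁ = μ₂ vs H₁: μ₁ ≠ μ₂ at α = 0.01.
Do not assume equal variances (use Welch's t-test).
Welch's two-sample t-test:
H₀: μ₁ = μ₂
H₁: μ₁ ≠ μ₂
s₁²/n₁ = 11.83²/35 = 3.9985,  s₂²/n₂ = 9.50²/21 = 4.2976
SE = √(s₁²/n₁ + s₂²/n₂) = √(3.9985 + 4.2976) = 2.8803
df (Welch-Satterthwaite) = (s₁²/n₁ + s₂²/n₂)² / [(s₁²/n₁)²/(n₁-1) + (s₂²/n₂)²/(n₂-1)] ≈ 49.38
t = (x̄₁ - x̄₂) / SE = (68.46 - 61.79) / 2.8803 = 6.67 / 2.8803 = 2.316
p-value = 0.0248

Since p-value > α = 0.01, we fail to reject H₀.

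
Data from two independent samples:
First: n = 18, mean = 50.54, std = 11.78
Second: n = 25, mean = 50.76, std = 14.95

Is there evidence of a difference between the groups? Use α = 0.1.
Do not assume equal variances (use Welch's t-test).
Welch's two-sample t-test:
H₀: μ₁ = μ₂
H₁: μ₁ ≠ μ₂
s₁²/n₁ = 11.78²/18 = 7.7094,  s₂²/n₂ = 14.95²/25 = 8.9401
SE = √(s₁²/n₁ + s₂²/n₂) = √(7.7094 + 8.9401) = 4.0804
df (Welch-Satterthwaite) = (s₁²/n₁ + s₂²/n₂)² / [(s₁²/n₁)²/(n₁-1) + (s₂²/n₂)²/(n₂-1)] ≈ 40.61
t = (x̄₁ - x̄₂) / SE = (50.54 - 50.76) / 4.0804 = -0.22 / 4.0804 = -0.054
p-value = 0.9573

Since p-value > α = 0.1, we fail to reject H₀.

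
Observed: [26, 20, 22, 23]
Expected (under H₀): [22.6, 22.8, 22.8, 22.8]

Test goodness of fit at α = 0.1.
Chi-square goodness of fit test:
H₀: observed counts match expected distribution
H₁: observed counts differ from expected distribution
df = k - 1 = 3
χ² = Σ(O - E)²/E
   = (26 - 22.6)²/22.6 + (20 - 22.8)²/22.8 + (22 - 22.8)²/22.8 + (23 - 22.8)²/22.8
   = 0.512 + 0.344 + 0.028 + 0.002
   = 0.89
p-value = 0.8290

Since p-value > α = 0.1, we fail to reject H₀.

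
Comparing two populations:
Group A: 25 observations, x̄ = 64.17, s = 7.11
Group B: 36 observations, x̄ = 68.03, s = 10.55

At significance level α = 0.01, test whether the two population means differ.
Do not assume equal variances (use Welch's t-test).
Welch's two-sample t-test:
H₀: μ₁ = μ₂
H₁: μ₁ ≠ μ₂
s₁²/n₁ = 7.11²/25 = 2.0221,  s₂²/n₂ = 10.55²/36 = 3.0917
SE = √(s₁²/n₁ + s₂²/n₂) = √(2.0221 + 3.0917) = 2.2614
df (Welch-Satterthwaite) = (s₁²/n₁ + s₂²/n₂)² / [(s₁²/n₁)²/(n₁-1) + (s₂²/n₂)²/(n₂-1)] ≈ 58.97
t = (x̄₁ - x̄₂) / SE = (64.17 - 68.03) / 2.2614 = -3.86 / 2.2614 = -1.707
p-value = 0.0931

Since p-value > α = 0.01, we fail to reject H₀.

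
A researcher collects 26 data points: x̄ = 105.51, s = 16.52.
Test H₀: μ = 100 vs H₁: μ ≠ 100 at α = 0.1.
One-sample t-test:
H₀: μ = 100
H₁: μ ≠ 100
df = n - 1 = 25
t = (x̄ - μ₀) / (s/√n) = (105.51 - 100) / (16.52/√26) = 1.701
p-value = 0.1014

Since p-value > α = 0.1, we fail to reject H₀.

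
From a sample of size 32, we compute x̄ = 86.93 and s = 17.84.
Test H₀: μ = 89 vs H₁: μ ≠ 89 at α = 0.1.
One-sample t-test:
H₀: μ = 89
H₁: μ ≠ 89
df = n - 1 = 31
t = (x̄ - μ₀) / (s/√n) = (86.93 - 89) / (17.84/√32) = -0.656
p-value = 0.5164

Since p-value > α = 0.1, we fail to reject H₀.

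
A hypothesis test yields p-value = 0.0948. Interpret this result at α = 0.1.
Since p = 0.0948 < α = 0.1, reject H₀.
There is sufficient evidence to reject the null hypothesis; the result is statistically significant at the 0.1 level.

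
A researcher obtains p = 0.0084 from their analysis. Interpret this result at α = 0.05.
Since p = 0.0084 < α = 0.05, reject H₀.
There is sufficient evidence to reject the null hypothesis; the result is statistically significant at the 0.05 level.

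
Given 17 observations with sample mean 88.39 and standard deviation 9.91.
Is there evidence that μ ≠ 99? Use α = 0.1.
One-sample t-test:
H₀: μ = 99
H₁: μ ≠ 99
df = n - 1 = 16
t = (x̄ - μ₀) / (s/√n) = (88.39 - 99) / (9.91/√17) = -4.414
p-value = 0.0004

Since p-value < α = 0.1, we reject H₀.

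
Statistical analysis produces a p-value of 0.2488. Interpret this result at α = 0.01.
Since p = 0.2488 > α = 0.01, fail to reject H₀.
There is insufficient evidence to reject the null hypothesis; the result is not statistically significant at the 0.01 level.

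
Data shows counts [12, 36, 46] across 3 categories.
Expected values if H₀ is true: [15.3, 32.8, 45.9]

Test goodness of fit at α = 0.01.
Chi-square goodness of fit test:
H₀: observed counts match expected distribution
H₁: observed counts differ from expected distribution
df = k - 1 = 2
χ² = Σ(O - E)²/E
   = (12 - 15.3)²/15.3 + (36 - 32.8)²/32.8 + (46 - 45.9)²/45.9
   = 0.712 + 0.312 + 0.000
   = 1.02
p-value = 0.5992

Since p-value > α = 0.01, we fail to reject H₀.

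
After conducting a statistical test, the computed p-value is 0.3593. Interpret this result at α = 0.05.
Since p = 0.3593 > α = 0.05, fail to reject H₀.
There is insufficient evidence to reject the null hypothesis; the result is not statistically significant at the 0.05 level.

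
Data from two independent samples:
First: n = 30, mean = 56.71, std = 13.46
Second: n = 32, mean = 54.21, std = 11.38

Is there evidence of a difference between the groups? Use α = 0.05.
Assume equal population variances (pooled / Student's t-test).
Student's two-sample t-test (equal variances):
H₀: μ₁ = μ₂
H₁: μ₁ ≠ μ₂
df = n₁ + n₂ - 2 = 60
Pooled variance s_p² = [(n₁-1)s₁² + (n₂-1)s₂²] / (n₁ + n₂ - 2) = [(29)(13.46²) + (31)(11.38²)] / 60 = 154.4769
SE = √(s_p²(1/n₁ + 1/n₂)) = √(154.4769 × (1/30 + 1/32)) = 3.1586
t = (x̄₁ - x̄₂) / SE = (56.71 - 54.21) / 3.1586 = 2.50 / 3.1586 = 0.791
p-value = 0.4318

Since p-value > α = 0.05, we fail to reject H₀.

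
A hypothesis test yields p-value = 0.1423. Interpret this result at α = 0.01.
Since p = 0.1423 > α = 0.01, fail to reject H₀.
There is insufficient evidence to reject the null hypothesis; the result is not statistically significant at the 0.01 level.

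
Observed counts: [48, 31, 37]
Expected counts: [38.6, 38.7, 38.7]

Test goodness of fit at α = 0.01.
Chi-square goodness of fit test:
H₀: observed counts match expected distribution
H₁: observed counts differ from expected distribution
df = k - 1 = 2
χ² = Σ(O - E)²/E
   = (48 - 38.6)²/38.6 + (31 - 38.7)²/38.7 + (37 - 38.7)²/38.7
   = 2.289 + 1.532 + 0.075
   = 3.90
p-value = 0.1426

Since p-value > α = 0.01, we fail to reject H₀.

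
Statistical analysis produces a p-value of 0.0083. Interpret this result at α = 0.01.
Since p = 0.0083 < α = 0.01, reject H₀.
There is sufficient evidence to reject the null hypothesis; the result is statistically significant at the 0.01 level.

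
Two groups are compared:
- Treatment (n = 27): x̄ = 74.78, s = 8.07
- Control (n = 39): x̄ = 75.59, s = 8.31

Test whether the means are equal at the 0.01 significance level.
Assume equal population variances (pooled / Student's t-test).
Student's two-sample t-test (equal variances):
H₀: μ₁ = μ₂
H₁: μ₁ ≠ μ₂
df = n₁ + n₂ - 2 = 64
Pooled variance s_p² = [(n₁-1)s₁² + (n₂-1)s₂²] / (n₁ + n₂ - 2) = [(26)(8.07²) + (38)(8.31²)] / 64 = 67.4591
SE = √(s_p²(1/n₁ + 1/n₂)) = √(67.4591 × (1/27 + 1/39)) = 2.0563
t = (x̄₁ - x̄₂) / SE = (74.78 - 75.59) / 2.0563 = -0.81 / 2.0563 = -0.394
p-value = 0.6950

Since p-value > α = 0.01, we fail to reject H₀.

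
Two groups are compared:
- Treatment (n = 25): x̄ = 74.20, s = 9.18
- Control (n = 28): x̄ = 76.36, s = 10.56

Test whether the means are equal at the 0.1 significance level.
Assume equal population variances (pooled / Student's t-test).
Student's two-sample t-test (equal variances):
H₀: μ₁ = μ₂
H₁: μ₁ ≠ μ₂
df = n₁ + n₂ - 2 = 51
Pooled variance s_p² = [(n₁-1)s₁² + (n₂-1)s₂²] / (n₁ + n₂ - 2) = [(24)(9.18²) + (27)(10.56²)] / 51 = 98.6942
SE = √(s_p²(1/n₁ + 1/n₂)) = √(98.6942 × (1/25 + 1/28)) = 2.7336
t = (x̄₁ - x̄₂) / SE = (74.20 - 76.36) / 2.7336 = -2.16 / 2.7336 = -0.790
p-value = 0.4331

Since p-value > α = 0.1, we fail to reject H₀.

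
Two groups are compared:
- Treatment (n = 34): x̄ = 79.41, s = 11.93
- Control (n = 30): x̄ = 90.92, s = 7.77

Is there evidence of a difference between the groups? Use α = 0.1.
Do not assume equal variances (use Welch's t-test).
Welch's two-sample t-test:
H₀: μ₁ = μ₂
H₁: μ₁ ≠ μ₂
s₁²/n₁ = 11.93²/34 = 4.1860,  s₂²/n₂ = 7.77²/30 = 2.0124
SE = √(s₁²/n₁ + s₂²/n₂) = √(4.1860 + 2.0124) = 2.4897
df (Welch-Satterthwaite) = (s₁²/n₁ + s₂²/n₂)² / [(s₁²/n₁)²/(n₁-1) + (s₂²/n₂)²/(n₂-1)] ≈ 57.29
t = (x̄₁ - x̄₂) / SE = (79.41 - 90.92) / 2.4897 = -11.51 / 2.4897 = -4.623
p-value < 0.0001

Since p-value < α = 0.1, we reject H₀.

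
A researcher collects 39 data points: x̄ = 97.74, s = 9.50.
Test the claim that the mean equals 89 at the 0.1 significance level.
One-sample t-test:
H₀: μ = 89
H₁: μ ≠ 89
df = n - 1 = 38
t = (x̄ - μ₀) / (s/√n) = (97.74 - 89) / (9.50/√39) = 5.745
p-value < 0.0001

Since p-value < α = 0.1, we reject H₀.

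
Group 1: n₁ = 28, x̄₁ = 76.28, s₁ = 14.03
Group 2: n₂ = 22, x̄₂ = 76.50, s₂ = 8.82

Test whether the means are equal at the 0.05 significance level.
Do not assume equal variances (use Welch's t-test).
Welch's two-sample t-test:
H₀: μ₁ = μ₂
H₁: μ₁ ≠ μ₂
s₁²/n₁ = 14.03²/28 = 7.0300,  s₂²/n₂ = 8.82²/22 = 3.5360
SE = √(s₁²/n₁ + s₂²/n₂) = √(7.0300 + 3.5360) = 3.2505
df (Welch-Satterthwaite) = (s₁²/n₁ + s₂²/n₂)² / [(s₁²/n₁)²/(n₁-1) + (s₂²/n₂)²/(n₂-1)] ≈ 46.02
t = (x̄₁ - x̄₂) / SE = (76.28 - 76.50) / 3.2505 = -0.22 / 3.2505 = -0.068
p-value = 0.9463

Since p-value > α = 0.05, we fail to reject H₀.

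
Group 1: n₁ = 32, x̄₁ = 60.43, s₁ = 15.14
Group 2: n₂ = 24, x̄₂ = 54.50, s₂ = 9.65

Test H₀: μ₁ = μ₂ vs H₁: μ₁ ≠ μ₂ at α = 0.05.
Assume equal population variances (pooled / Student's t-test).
Student's two-sample t-test (equal variances):
H₀: μ₁ = μ₂
H₁: μ₁ ≠ μ₂
df = n₁ + n₂ - 2 = 54
Pooled variance s_p² = [(n₁-1)s₁² + (n₂-1)s₂²] / (n₁ + n₂ - 2) = [(31)(15.14²) + (23)(9.65²)] / 54 = 171.2523
SE = √(s_p²(1/n₁ + 1/n₂)) = √(171.2523 × (1/32 + 1/24)) = 3.5337
t = (x̄₁ - x̄₂) / SE = (60.43 - 54.50) / 3.5337 = 5.93 / 3.5337 = 1.678
p-value = 0.0991

Since p-value > α = 0.05, we fail to reject H₀.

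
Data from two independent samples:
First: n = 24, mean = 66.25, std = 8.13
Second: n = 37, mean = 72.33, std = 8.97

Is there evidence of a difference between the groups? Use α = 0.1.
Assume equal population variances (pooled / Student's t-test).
Student's two-sample t-test (equal variances):
H₀: μ₁ = μ₂
H₁: μ₁ ≠ μ₂
df = n₁ + n₂ - 2 = 59
Pooled variance s_p² = [(n₁-1)s₁² + (n₂-1)s₂²] / (n₁ + n₂ - 2) = [(23)(8.13²) + (36)(8.97²)] / 59 = 74.8614
SE = √(s_p²(1/n₁ + 1/n₂)) = √(74.8614 × (1/24 + 1/37)) = 2.2677
t = (x̄₁ - x̄₂) / SE = (66.25 - 72.33) / 2.2677 = -6.08 / 2.2677 = -2.681
p-value = 0.0095

Since p-value < α = 0.1, we reject H₀.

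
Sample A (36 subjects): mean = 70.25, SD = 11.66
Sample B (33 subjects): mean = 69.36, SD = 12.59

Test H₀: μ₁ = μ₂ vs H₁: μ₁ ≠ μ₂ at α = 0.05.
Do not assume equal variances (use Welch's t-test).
Welch's two-sample t-test:
H₀: μ₁ = μ₂
H₁: μ₁ ≠ μ₂
s₁²/n₁ = 11.66²/36 = 3.7765,  s₂²/n₂ = 12.59²/33 = 4.8033
SE = √(s₁²/n₁ + s₂²/n₂) = √(3.7765 + 4.8033) = 2.9291
df (Welch-Satterthwaite) = (s₁²/n₁ + s₂²/n₂)² / [(s₁²/n₁)²/(n₁-1) + (s₂²/n₂)²/(n₂-1)] ≈ 65.23
t = (x̄₁ - x̄₂) / SE = (70.25 - 69.36) / 2.9291 = 0.89 / 2.9291 = 0.304
p-value = 0.7622

Since p-value > α = 0.05, we fail to reject H₀.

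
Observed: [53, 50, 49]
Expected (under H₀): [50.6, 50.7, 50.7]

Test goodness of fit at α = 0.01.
Chi-square goodness of fit test:
H₀: observed counts match expected distribution
H₁: observed counts differ from expected distribution
df = k - 1 = 2
χ² = Σ(O - E)²/E
   = (53 - 50.6)²/50.6 + (50 - 50.7)²/50.7 + (49 - 50.7)²/50.7
   = 0.114 + 0.010 + 0.057
   = 0.18
p-value = 0.9137

Since p-value > α = 0.01, we fail to reject H₀.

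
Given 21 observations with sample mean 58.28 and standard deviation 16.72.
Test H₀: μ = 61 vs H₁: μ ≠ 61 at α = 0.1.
One-sample t-test:
H₀: μ = 61
H₁: μ ≠ 61
df = n - 1 = 20
t = (x̄ - μ₀) / (s/√n) = (58.28 - 61) / (16.72/√21) = -0.745
p-value = 0.4646

Since p-value > α = 0.1, we fail to reject H₀.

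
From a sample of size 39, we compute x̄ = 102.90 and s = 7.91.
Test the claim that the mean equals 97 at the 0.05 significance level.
One-sample t-test:
H₀: μ = 97
H₁: μ ≠ 97
df = n - 1 = 38
t = (x̄ - μ₀) / (s/√n) = (102.90 - 97) / (7.91/√39) = 4.658
p-value < 0.0001

Since p-value < α = 0.05, we reject H₀.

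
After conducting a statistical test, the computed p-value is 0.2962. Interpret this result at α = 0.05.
Since p = 0.2962 > α = 0.05, fail to reject H₀.
There is insufficient evidence to reject the null hypothesis; the result is not statistically significant at the 0.05 level.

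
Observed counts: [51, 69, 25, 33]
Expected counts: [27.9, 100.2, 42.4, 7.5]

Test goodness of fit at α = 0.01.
Chi-square goodness of fit test:
H₀: observed counts match expected distribution
H₁: observed counts differ from expected distribution
df = k - 1 = 3
χ² = Σ(O - E)²/E
   = (51 - 27.9)²/27.9 + (69 - 100.2)²/100.2 + (25 - 42.4)²/42.4 + (33 - 7.5)²/7.5
   = 19.126 + 9.715 + 7.141 + 86.700
   = 122.68
p-value < 0.0001

Since p-value < α = 0.01, we reject H₀.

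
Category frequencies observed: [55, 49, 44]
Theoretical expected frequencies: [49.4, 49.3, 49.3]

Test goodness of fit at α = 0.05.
Chi-square goodness of fit test:
H₀: observed counts match expected distribution
H₁: observed counts differ from expected distribution
df = k - 1 = 2
χ² = Σ(O - E)²/E
   = (55 - 49.4)²/49.4 + (49 - 49.3)²/49.3 + (44 - 49.3)²/49.3
   = 0.635 + 0.002 + 0.570
   = 1.21
p-value = 0.5471

Since p-value > α = 0.05, we fail to reject H₀.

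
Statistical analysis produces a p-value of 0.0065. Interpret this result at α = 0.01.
Since p = 0.0065 < α = 0.01, reject H₀.
There is sufficient evidence to reject the null hypothesis; the result is statistically significant at the 0.01 level.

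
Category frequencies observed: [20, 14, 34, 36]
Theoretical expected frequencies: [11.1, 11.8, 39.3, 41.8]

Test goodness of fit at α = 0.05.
Chi-square goodness of fit test:
H₀: observed counts match expected distribution
H₁: observed counts differ from expected distribution
df = k - 1 = 3
χ² = Σ(O - E)²/E
   = (20 - 11.1)²/11.1 + (14 - 11.8)²/11.8 + (34 - 39.3)²/39.3 + (36 - 41.8)²/41.8
   = 7.136 + 0.410 + 0.715 + 0.805
   = 9.07
p-value = 0.0284

Since p-value < α = 0.05, we reject H₀.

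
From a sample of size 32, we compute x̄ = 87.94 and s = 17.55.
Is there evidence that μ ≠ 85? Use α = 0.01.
One-sample t-test:
H₀: μ = 85
H₁: μ ≠ 85
df = n - 1 = 31
t = (x̄ - μ₀) / (s/√n) = (87.94 - 85) / (17.55/√32) = 0.948
p-value = 0.3506

Since p-value > α = 0.01, we fail to reject H₀.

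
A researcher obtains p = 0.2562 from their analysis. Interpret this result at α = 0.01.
Since p = 0.2562 > α = 0.01, fail to reject H₀.
There is insufficient evidence to reject the null hypothesis; the result is not statistically significant at the 0.01 level.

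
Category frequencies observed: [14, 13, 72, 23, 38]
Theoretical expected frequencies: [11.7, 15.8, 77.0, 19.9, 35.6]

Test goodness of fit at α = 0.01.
Chi-square goodness of fit test:
H₀: observed counts match expected distribution
H₁: observed counts differ from expected distribution
df = k - 1 = 4
χ² = Σ(O - E)²/E
   = (14 - 11.7)²/11.7 + (13 - 15.8)²/15.8 + (72 - 77.0)²/77.0 + (23 - 19.9)²/19.9 + (38 - 35.6)²/35.6
   = 0.452 + 0.496 + 0.325 + 0.483 + 0.162
   = 1.92
p-value = 0.7509

Since p-value > α = 0.01, we fail to reject H₀.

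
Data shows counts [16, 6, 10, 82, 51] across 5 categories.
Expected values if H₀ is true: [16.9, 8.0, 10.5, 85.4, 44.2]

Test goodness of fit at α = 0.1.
Chi-square goodness of fit test:
H₀: observed counts match expected distribution
H₁: observed counts differ from expected distribution
df = k - 1 = 4
χ² = Σ(O - E)²/E
   = (16 - 16.9)²/16.9 + (6 - 8.0)²/8.0 + (10 - 10.5)²/10.5 + (82 - 85.4)²/85.4 + (51 - 44.2)²/44.2
   = 0.048 + 0.500 + 0.024 + 0.135 + 1.046
   = 1.75
p-value = 0.7810

Since p-value > α = 0.1, we fail to reject H₀.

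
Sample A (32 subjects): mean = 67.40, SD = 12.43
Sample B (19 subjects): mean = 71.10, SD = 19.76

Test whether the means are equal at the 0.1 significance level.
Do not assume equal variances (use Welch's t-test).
Welch's two-sample t-test:
H₀: μ₁ = μ₂
H₁: μ₁ ≠ μ₂
s₁²/n₁ = 12.43²/32 = 4.8283,  s₂²/n₂ = 19.76²/19 = 20.5504
SE = √(s₁²/n₁ + s₂²/n₂) = √(4.8283 + 20.5504) = 5.0377
df (Welch-Satterthwaite) = (s₁²/n₁ + s₂²/n₂)² / [(s₁²/n₁)²/(n₁-1) + (s₂²/n₂)²/(n₂-1)] ≈ 26.60
t = (x̄₁ - x̄₂) / SE = (67.40 - 71.10) / 5.0377 = -3.70 / 5.0377 = -0.734
p-value = 0.4691

Since p-value > α = 0.1, we fail to reject H₀.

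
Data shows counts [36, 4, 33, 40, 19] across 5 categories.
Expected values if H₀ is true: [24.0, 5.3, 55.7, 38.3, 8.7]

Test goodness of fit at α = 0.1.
Chi-square goodness of fit test:
H₀: observed counts match expected distribution
H₁: observed counts differ from expected distribution
df = k - 1 = 4
χ² = Σ(O - E)²/E
   = (36 - 24.0)²/24.0 + (4 - 5.3)²/5.3 + (33 - 55.7)²/55.7 + (40 - 38.3)²/38.3 + (19 - 8.7)²/8.7
   = 6.000 + 0.319 + 9.251 + 0.075 + 12.194
   = 27.84
p-value < 0.0001

Since p-value < α = 0.1, we reject H₀.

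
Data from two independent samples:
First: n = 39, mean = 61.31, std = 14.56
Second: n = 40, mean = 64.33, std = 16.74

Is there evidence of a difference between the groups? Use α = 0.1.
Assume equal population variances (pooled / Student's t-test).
Student's two-sample t-test (equal variances):
H₀: μ₁ = μ₂
H₁: μ₁ ≠ μ₂
df = n₁ + n₂ - 2 = 77
Pooled variance s_p² = [(n₁-1)s₁² + (n₂-1)s₂²] / (n₁ + n₂ - 2) = [(38)(14.56²) + (39)(16.74²)] / 77 = 246.5537
SE = √(s_p²(1/n₁ + 1/n₂)) = √(246.5537 × (1/39 + 1/40)) = 3.5335
t = (x̄₁ - x̄₂) / SE = (61.31 - 64.33) / 3.5335 = -3.02 / 3.5335 = -0.855
p-value = 0.3954

Since p-value > α = 0.1, we fail to reject H₀.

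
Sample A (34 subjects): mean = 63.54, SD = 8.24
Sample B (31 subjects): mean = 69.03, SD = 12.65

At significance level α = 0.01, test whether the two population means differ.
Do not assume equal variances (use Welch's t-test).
Welch's two-sample t-test:
H₀: μ₁ = μ₂
H₁: μ₁ ≠ μ₂
s₁²/n₁ = 8.24²/34 = 1.9970,  s₂²/n₂ = 12.65²/31 = 5.1620
SE = √(s₁²/n₁ + s₂²/n₂) = √(1.9970 + 5.1620) = 2.6756
df (Welch-Satterthwaite) = (s₁²/n₁ + s₂²/n₂)² / [(s₁²/n₁)²/(n₁-1) + (s₂²/n₂)²/(n₂-1)] ≈ 50.79
t = (x̄₁ - x̄₂) / SE = (63.54 - 69.03) / 2.6756 = -5.49 / 2.6756 = -2.052
p-value = 0.0454

Since p-value > α = 0.01, we fail to reject H₀.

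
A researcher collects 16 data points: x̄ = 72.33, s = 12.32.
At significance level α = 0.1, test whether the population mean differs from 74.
One-sample t-test:
H₀: μ = 74
H₁: μ ≠ 74
df = n - 1 = 15
t = (x̄ - μ₀) / (s/√n) = (72.33 - 74) / (12.32/√16) = -0.542
p-value = 0.5956

Since p-value > α = 0.1, we fail to reject H₀.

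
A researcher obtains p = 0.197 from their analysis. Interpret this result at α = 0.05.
Since p = 0.197 > α = 0.05, fail to reject H₀.
There is insufficient evidence to reject the null hypothesis; the result is not statistically significant at the 0.05 level.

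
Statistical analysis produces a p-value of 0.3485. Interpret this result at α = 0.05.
Since p = 0.3485 > α = 0.05, fail to reject H₀.
There is insufficient evidence to reject the null hypothesis; the result is not statistically significant at the 0.05 level.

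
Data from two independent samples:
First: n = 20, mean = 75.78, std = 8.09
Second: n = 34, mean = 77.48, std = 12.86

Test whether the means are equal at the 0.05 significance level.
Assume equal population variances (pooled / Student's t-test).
Student's two-sample t-test (equal variances):
H₀: μ₁ = μ₂
H₁: μ₁ ≠ μ₂
df = n₁ + n₂ - 2 = 52
Pooled variance s_p² = [(n₁-1)s₁² + (n₂-1)s₂²] / (n₁ + n₂ - 2) = [(19)(8.09²) + (33)(12.86²)] / 52 = 128.8662
SE = √(s_p²(1/n₁ + 1/n₂)) = √(128.8662 × (1/20 + 1/34)) = 3.1990
t = (x̄₁ - x̄₂) / SE = (75.78 - 77.48) / 3.1990 = -1.70 / 3.1990 = -0.531
p-value = 0.5974

Since p-value > α = 0.05, we fail to reject H₀.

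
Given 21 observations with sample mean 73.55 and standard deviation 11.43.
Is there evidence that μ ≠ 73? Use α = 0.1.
One-sample t-test:
H₀: μ = 73
H₁: μ ≠ 73
df = n - 1 = 20
t = (x̄ - μ₀) / (s/√n) = (73.55 - 73) / (11.43/√21) = 0.221
p-value = 0.8277

Since p-value > α = 0.1, we fail to reject H₀.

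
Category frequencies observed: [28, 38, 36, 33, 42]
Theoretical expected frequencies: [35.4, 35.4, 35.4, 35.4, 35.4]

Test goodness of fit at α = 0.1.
Chi-square goodness of fit test:
H₀: observed counts match expected distribution
H₁: observed counts differ from expected distribution
df = k - 1 = 4
χ² = Σ(O - E)²/E
   = (28 - 35.4)²/35.4 + (38 - 35.4)²/35.4 + (36 - 35.4)²/35.4 + (33 - 35.4)²/35.4 + (42 - 35.4)²/35.4
   = 1.547 + 0.191 + 0.010 + 0.163 + 1.231
   = 3.14
p-value = 0.5345

Since p-value > α = 0.1, we fail to reject H₀.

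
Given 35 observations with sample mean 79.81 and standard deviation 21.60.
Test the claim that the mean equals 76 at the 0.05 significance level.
One-sample t-test:
H₀: μ = 76
H₁: μ ≠ 76
df = n - 1 = 34
t = (x̄ - μ₀) / (s/√n) = (79.81 - 76) / (21.60/√35) = 1.044
p-value = 0.3041

Since p-value > α = 0.05, we fail to reject H₀.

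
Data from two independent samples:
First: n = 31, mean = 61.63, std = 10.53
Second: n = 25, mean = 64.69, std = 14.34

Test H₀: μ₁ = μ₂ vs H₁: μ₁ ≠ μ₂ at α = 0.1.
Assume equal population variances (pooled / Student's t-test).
Student's two-sample t-test (equal variances):
H₀: μ₁ = μ₂
H₁: μ₁ ≠ μ₂
df = n₁ + n₂ - 2 = 54
Pooled variance s_p² = [(n₁-1)s₁² + (n₂-1)s₂²] / (n₁ + n₂ - 2) = [(30)(10.53²) + (24)(14.34²)] / 54 = 152.9941
SE = √(s_p²(1/n₁ + 1/n₂)) = √(152.9941 × (1/31 + 1/25)) = 3.3249
t = (x̄₁ - x̄₂) / SE = (61.63 - 64.69) / 3.3249 = -3.06 / 3.3249 = -0.920
p-value = 0.3615

Since p-value > α = 0.1, we fail to reject H₀.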